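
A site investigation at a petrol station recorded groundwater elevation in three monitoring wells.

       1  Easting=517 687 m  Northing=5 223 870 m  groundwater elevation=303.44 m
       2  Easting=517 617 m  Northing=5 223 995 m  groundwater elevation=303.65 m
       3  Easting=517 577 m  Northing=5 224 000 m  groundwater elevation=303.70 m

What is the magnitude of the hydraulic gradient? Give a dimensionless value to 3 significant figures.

0.00154

With h = a·x + b·y + c and 1 as origin, the differences give:
  (-70)·a + 125·b = +0.21
  (-110)·a + 130·b = +0.26
Eliminate b (×130 and ×125, subtract): 4650·a = -5.200 → a = ∂h/∂x = -0.001118
Back-substitute: b = ∂h/∂y = +0.001054.
|∇h| = √(-0.001118² + 0.001054²) = 0.001537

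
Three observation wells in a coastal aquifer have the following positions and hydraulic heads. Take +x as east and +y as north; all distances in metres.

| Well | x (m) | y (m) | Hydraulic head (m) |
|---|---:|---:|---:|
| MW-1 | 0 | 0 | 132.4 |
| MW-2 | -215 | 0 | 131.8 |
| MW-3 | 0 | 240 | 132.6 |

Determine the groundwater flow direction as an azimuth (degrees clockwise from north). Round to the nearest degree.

253°

∂h/∂x = (131.8 − 132.4) / (-215 − 0) = +0.002791
∂h/∂y = (132.6 − 132.4) / (240 − 0) = +0.0008333
Flow direction (−∇h) has components (-0.002791 E, -0.0008333 N).
Azimuth = atan2(E, N) = atan2(-0.002791, -0.0008333) = 253.4° ≈ 253°.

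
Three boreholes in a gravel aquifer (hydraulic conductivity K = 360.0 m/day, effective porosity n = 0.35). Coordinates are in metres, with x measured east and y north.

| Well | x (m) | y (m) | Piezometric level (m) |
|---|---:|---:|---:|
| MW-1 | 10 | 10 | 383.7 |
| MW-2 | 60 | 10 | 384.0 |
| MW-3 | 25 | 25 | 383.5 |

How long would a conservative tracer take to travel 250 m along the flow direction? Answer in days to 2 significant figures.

Taking MW-1 as reference: MW-2−MW-1 = (50, 0, +0.3); MW-3−MW-1 = (15, 15, -0.2).
Determinant of the coordinate differences = 50·15 − 15·0 = 750.
∂h/∂x = [(+0.3)·15 − (-0.2)·0] / 750 = +0.006000
∂h/∂y = [50·(-0.2) − 15·(+0.3)] / 750 = -0.01933
|∇h| = √(0.006000² + -0.01933²) = 0.02024
Seepage velocity v = K·i/n = 360.0 × 0.02024 / 0.35 = 20.82 m/day.
t = 250 / 20.82 = 12.01 days.

12 days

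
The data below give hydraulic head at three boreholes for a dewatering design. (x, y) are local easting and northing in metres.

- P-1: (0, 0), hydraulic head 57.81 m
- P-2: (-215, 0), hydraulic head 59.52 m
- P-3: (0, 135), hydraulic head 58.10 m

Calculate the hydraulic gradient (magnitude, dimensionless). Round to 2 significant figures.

0.0082

∂h/∂x = (59.52 − 57.81) / (-215 − 0) = -0.007953
∂h/∂y = (58.10 − 57.81) / (135 − 0) = +0.002148
|∇h| = √(-0.007953² + 0.002148²) = 0.008238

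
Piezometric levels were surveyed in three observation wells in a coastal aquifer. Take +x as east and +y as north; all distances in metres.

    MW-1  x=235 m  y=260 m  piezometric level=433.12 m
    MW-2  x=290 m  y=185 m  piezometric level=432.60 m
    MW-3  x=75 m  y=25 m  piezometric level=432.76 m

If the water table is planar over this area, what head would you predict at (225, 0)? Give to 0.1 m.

432.1 m

Three-point gradient (reference MW-1): Δ to MW-2 = (55, -75, -0.52), Δ to MW-3 = (-160, -235, -0.36).
∂h/∂x = -0.003819, ∂h/∂y = +0.004132 (det = -24925).
h(225, 0) = 433.12 + (-0.003819)·(-10) + (+0.004132)·(-260) = 433.12 +0.038 -1.074 = 432.084 m.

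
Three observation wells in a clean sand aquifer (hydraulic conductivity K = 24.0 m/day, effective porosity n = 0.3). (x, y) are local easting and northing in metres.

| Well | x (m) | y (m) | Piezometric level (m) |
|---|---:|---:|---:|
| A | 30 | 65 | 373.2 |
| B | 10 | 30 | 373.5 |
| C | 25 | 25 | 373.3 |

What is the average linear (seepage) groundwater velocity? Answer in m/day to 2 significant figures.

Differences from A: to B (Δx, Δy, Δh) = (-20, -35, +0.3); to C = (-5, -40, +0.1).
Solve a·Δx + b·Δy = Δh: det = (-20)·(-40) − (-5)·(-35) = 625.
∂h/∂x = [(+0.3)·(-40) − (+0.1)·(-35)] / 625 = -0.01360
∂h/∂y = [(-20)·(+0.1) − (-5)·(+0.3)] / 625 = -0.0008000
|∇h| = √(-0.01360² + -0.0008000²) = 0.01362
Seepage velocity v = K·i/n = 24.0 × 0.01362 / 0.3 = 1.09 m/day.

1.1 m/day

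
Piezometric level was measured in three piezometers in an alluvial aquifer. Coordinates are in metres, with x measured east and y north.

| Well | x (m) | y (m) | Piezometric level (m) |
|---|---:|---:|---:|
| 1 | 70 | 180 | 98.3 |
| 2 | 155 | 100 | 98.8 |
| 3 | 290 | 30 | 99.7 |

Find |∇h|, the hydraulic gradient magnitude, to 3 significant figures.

Differences from 1: to 2 (Δx, Δy, Δh) = (85, -80, +0.5); to 3 = (220, -150, +1.4).
Solve a·Δx + b·Δy = Δh: det = 85·(-150) − 220·(-80) = 4850.
∂h/∂x = [(+0.5)·(-150) − (+1.4)·(-80)] / 4850 = +0.007629
∂h/∂y = [85·(+1.4) − 220·(+0.5)] / 4850 = +0.001856
|∇h| = √(0.007629² + 0.001856²) = 0.007852

0.00785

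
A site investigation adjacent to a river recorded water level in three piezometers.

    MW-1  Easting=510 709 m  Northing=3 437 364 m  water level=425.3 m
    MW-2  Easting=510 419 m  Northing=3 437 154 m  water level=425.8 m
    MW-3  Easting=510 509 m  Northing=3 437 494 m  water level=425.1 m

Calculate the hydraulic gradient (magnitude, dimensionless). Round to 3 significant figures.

0.00200

Three-point gradient (reference MW-1): Δ to MW-2 = (-290, -210, +0.5), Δ to MW-3 = (-200, 130, -0.2).
∂h/∂x = -0.0002886, ∂h/∂y = -0.001982 (det = -79700).
|∇h| = √(-0.0002886² + -0.001982²) = 0.002003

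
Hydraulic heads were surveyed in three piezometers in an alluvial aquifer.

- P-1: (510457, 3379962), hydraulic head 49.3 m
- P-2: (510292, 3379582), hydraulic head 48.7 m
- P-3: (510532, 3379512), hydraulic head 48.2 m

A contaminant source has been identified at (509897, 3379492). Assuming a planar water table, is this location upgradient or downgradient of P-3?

Three-point gradient (reference P-1): Δ to P-2 = (-165, -380, -0.6), Δ to P-3 = (75, -450, -1.1).
∂h/∂x = -0.001440, ∂h/∂y = +0.002204 (det = 102750).
Head at (509897, 3379492) = 49.3 + (-0.001440)·(-560) + (+0.002204)·(-470) = 49.07 m.
That is higher than the 48.2 m at P-3, so the point is upgradient.

upgradient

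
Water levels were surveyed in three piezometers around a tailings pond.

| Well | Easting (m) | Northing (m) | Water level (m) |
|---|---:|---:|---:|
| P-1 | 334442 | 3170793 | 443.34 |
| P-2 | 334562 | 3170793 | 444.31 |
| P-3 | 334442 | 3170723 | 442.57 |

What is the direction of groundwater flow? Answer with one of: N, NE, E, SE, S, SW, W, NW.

SW

∂h/∂x = (444.31 − 443.34) / (334562 − 334442) = +0.008083
∂h/∂y = (442.57 − 443.34) / (3170723 − 3170793) = +0.01100
Flow = −∇h = (-0.008083 east, -0.01100 north), which points southwest.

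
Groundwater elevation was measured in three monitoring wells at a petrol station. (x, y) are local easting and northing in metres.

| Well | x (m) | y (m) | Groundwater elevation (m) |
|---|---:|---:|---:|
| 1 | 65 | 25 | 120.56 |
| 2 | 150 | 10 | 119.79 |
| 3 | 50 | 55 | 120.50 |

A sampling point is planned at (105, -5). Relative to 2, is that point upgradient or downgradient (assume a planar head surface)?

With h = a·x + b·y + c and 1 as origin, the differences give:
  85·a + (-15)·b = -0.77
  (-15)·a + 30·b = -0.06
Eliminate b (×30 and ×(-15), subtract): 2325·a = -24.000 → a = ∂h/∂x = -0.01032
Back-substitute: b = ∂h/∂y = -0.007161.
Head at (105, -5) = 120.56 + (-0.01032)·(40) + (-0.007161)·(-30) = 120.36 m.
That is higher than the 119.79 m at 2, so the point is upgradient.

upgradient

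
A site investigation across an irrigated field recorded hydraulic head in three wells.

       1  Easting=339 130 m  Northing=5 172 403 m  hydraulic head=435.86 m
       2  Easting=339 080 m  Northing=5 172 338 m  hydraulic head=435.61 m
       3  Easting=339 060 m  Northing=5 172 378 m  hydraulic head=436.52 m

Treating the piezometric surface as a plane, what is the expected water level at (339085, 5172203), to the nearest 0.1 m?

433.5 m

Differences from 1: to 2 (Δx, Δy, Δh) = (-50, -65, -0.25); to 3 = (-70, -25, +0.66).
Determinant of the coordinate differences = (-50)·(-25) − (-70)·(-65) = -3300.
∂h/∂x = [(-0.25)·(-25) − (+0.66)·(-65)] / -3300 = -0.01489
∂h/∂y = [(-50)·(+0.66) − (-70)·(-0.25)] / -3300 = +0.01530
h(339085, 5172203) = 435.86 + (-0.01489)·(-45) + (+0.01530)·(-200) = 435.86 +0.670 -3.061 = 433.470 m.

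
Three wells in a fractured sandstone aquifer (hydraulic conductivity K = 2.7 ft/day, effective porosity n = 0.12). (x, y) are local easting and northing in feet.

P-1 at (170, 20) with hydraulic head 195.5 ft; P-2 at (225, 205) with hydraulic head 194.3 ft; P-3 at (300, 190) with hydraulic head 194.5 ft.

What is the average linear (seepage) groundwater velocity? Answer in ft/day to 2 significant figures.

0.16 ft/day

With h = a·x + b·y + c and P-1 as origin, the differences give:
  55·a + 185·b = -1.2
  130·a + 170·b = -1.0
Eliminate b (×170 and ×185, subtract): -14700·a = -19.00 → a = ∂h/∂x = +0.001293
Back-substitute: b = ∂h/∂y = -0.006871.
|∇h| = √(0.001293² + -0.006871²) = 0.006992
Seepage velocity v = K·i/n = 2.7 × 0.006992 / 0.12 = 0.1573 ft/day.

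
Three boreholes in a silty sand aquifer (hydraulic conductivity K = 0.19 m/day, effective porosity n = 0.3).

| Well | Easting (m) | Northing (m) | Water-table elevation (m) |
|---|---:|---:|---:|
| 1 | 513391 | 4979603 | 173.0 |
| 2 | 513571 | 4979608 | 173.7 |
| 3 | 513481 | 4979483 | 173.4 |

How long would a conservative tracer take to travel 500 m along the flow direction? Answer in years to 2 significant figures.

Three-point gradient (reference 1): Δ to 2 = (180, 5, +0.7), Δ to 3 = (90, -120, +0.4).
∂h/∂x = +0.003900, ∂h/∂y = -0.0004082 (det = -22050).
|∇h| = √(0.003900² + -0.0004082²) = 0.003921
Seepage velocity v = K·i/n = 0.19 × 0.003921 / 0.3 = 0.002483 m/day.
t = 500 / 0.002483 = 2.014e+05 days = 551 years.

550 years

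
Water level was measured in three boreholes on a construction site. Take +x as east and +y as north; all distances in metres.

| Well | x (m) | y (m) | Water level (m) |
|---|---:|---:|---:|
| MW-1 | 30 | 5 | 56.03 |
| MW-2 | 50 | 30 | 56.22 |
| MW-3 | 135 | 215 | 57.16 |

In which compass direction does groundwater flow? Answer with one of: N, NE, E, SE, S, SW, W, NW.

W

Differences from MW-1: to MW-2 (Δx, Δy, Δh) = (20, 25, +0.19); to MW-3 = (105, 210, +1.13).
Determinant of the coordinate differences = 20·210 − 105·25 = 1575.
∂h/∂x = [(+0.19)·210 − (+1.13)·25] / 1575 = +0.007397
∂h/∂y = [20·(+1.13) − 105·(+0.19)] / 1575 = +0.001683
Flow = −∇h = (-0.007397 east, -0.001683 north), which points west.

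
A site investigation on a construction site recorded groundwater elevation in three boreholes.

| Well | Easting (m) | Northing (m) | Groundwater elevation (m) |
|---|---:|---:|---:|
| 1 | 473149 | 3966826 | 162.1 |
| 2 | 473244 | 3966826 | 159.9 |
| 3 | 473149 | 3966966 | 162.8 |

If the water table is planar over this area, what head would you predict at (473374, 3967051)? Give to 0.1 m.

∂h/∂x = (159.9 − 162.1) / (473244 − 473149) = -0.02316
∂h/∂y = (162.8 − 162.1) / (3966966 − 3966826) = +0.005000
h(473374, 3967051) = 162.1 + (-0.02316)·(225) + (+0.005000)·(225) = 162.1 -5.211 +1.125 = 158.014 m.

158.0 m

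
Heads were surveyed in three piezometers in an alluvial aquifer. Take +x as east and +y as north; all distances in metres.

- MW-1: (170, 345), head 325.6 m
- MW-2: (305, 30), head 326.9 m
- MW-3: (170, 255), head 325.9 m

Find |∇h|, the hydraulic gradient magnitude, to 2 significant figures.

With h = a·x + b·y + c and MW-1 as origin, the differences give:
  135·a + (-315)·b = +1.3
  0·a + (-90)·b = +0.3
Eliminate b (×(-90) and ×(-315), subtract): -12150·a = -22.50 → a = ∂h/∂x = +0.001852
Back-substitute: b = ∂h/∂y = -0.003333.
|∇h| = √(0.001852² + -0.003333²) = 0.003813

0.0038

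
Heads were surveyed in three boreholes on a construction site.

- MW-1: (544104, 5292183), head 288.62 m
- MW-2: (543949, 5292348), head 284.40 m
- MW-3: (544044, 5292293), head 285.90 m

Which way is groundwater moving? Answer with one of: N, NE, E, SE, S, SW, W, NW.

With h = a·x + b·y + c and MW-1 as origin, the differences give:
  (-155)·a + 165·b = -4.22
  (-60)·a + 110·b = -2.72
Eliminate b (×110 and ×165, subtract): -7150·a = -15.400 → a = ∂h/∂x = +0.002154
Back-substitute: b = ∂h/∂y = -0.02355.
Flow = −∇h = (-0.002154 east, +0.02355 north), which points north.

N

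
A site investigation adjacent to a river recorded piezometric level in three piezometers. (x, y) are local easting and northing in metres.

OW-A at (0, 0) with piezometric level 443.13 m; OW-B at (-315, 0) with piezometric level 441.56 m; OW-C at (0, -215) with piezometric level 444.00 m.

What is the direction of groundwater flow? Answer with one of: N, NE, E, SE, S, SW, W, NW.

∂h/∂x = (441.56 − 443.13) / (-315 − 0) = +0.004984
∂h/∂y = (444.00 − 443.13) / (-215 − 0) = -0.004047
Flow = −∇h = (-0.004984 east, +0.004047 north), which points northwest.

NW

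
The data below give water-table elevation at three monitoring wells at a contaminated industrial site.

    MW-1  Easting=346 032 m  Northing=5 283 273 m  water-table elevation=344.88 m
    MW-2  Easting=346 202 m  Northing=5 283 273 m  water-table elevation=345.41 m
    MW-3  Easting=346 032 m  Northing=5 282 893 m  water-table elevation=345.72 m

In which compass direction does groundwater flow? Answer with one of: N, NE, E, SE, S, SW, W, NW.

∂h/∂x = (345.41 − 344.88) / (346202 − 346032) = +0.003118
∂h/∂y = (345.72 − 344.88) / (5282893 − 5283273) = -0.002211
Flow = −∇h = (-0.003118 east, +0.002211 north), which points northwest.

NW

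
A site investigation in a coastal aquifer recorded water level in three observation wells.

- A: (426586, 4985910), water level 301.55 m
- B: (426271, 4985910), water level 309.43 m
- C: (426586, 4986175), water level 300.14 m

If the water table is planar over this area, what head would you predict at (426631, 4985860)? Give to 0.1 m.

∂h/∂x = (309.43 − 301.55) / (426271 − 426586) = -0.02502
∂h/∂y = (300.14 − 301.55) / (4986175 − 4985910) = -0.005321
h(426631, 4985860) = 301.55 + (-0.02502)·(45) + (-0.005321)·(-50) = 301.55 -1.126 +0.266 = 300.690 m.

300.7 m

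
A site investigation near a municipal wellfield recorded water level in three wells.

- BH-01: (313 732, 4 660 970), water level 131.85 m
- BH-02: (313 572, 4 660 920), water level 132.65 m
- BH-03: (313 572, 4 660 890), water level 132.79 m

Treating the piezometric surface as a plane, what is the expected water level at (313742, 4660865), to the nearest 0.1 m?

132.3 m

With h = a·x + b·y + c and BH-01 as origin, the differences give:
  (-160)·a + (-50)·b = +0.80
  (-160)·a + (-80)·b = +0.94
Eliminate b (×(-80) and ×(-50), subtract): 4800·a = -17.000 → a = ∂h/∂x = -0.003542
Back-substitute: b = ∂h/∂y = -0.004667.
h(313742, 4660865) = 131.85 + (-0.003542)·(10) + (-0.004667)·(-105) = 131.85 -0.035 +0.490 = 132.305 m.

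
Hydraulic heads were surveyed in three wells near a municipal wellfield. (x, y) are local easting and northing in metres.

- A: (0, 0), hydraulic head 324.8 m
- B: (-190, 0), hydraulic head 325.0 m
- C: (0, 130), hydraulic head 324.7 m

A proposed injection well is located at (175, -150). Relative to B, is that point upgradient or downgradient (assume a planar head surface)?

∂h/∂x = (325.0 − 324.8) / (-190 − 0) = -0.001053
∂h/∂y = (324.7 − 324.8) / (130 − 0) = -0.0007692
Head at (175, -150) = 324.8 + (-0.001053)·(175) + (-0.0007692)·(-150) = 324.73 m.
That is lower than the 325.0 m at B, so the point is downgradient.

downgradient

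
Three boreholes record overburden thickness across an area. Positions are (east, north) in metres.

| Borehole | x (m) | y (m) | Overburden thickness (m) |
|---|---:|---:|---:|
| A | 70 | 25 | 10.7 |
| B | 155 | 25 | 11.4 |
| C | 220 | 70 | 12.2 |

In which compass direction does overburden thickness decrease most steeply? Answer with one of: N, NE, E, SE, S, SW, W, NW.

SW

Differences from A: to B (Δx, Δy, Δh) = (85, 0, +0.7); to C = (150, 45, +1.5).
Determinant of the coordinate differences = 85·45 − 150·0 = 3825.
∂d/∂x = [(+0.7)·45 − (+1.5)·0] / 3825 = +0.008235
∂d/∂y = [85·(+1.5) − 150·(+0.7)] / 3825 = +0.005882
Steepest decrease is along −∇f = (-0.008235 E, -0.005882 N) → southwest.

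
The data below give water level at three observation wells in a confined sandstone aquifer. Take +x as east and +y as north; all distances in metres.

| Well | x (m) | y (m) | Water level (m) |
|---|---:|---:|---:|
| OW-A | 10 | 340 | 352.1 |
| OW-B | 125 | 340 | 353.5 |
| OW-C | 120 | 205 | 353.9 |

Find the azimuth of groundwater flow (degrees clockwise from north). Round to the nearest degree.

286°

Differences from OW-A: to OW-B (Δx, Δy, Δh) = (115, 0, +1.4); to OW-C = (110, -135, +1.8).
Solve a·Δx + b·Δy = Δh: det = 115·(-135) − 110·0 = -15525.
∂h/∂x = [(+1.4)·(-135) − (+1.8)·0] / -15525 = +0.01217
∂h/∂y = [115·(+1.8) − 110·(+1.4)] / -15525 = -0.003414
Flow direction (−∇h) has components (-0.01217 E, +0.003414 N).
Azimuth = atan2(E, N) = atan2(-0.01217, +0.003414) = 285.7° ≈ 286°.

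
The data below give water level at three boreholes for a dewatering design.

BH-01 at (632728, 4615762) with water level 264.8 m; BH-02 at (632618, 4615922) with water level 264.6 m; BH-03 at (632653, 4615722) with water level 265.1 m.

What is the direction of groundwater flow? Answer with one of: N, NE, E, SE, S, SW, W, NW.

With h = a·x + b·y + c and BH-01 as origin, the differences give:
  (-110)·a + 160·b = -0.2
  (-75)·a + (-40)·b = +0.3
Eliminate b (×(-40) and ×160, subtract): 16400·a = -40.00 → a = ∂h/∂x = -0.002439
Back-substitute: b = ∂h/∂y = -0.002927.
Flow = −∇h = (+0.002439 east, +0.002927 north), which points northeast.

NE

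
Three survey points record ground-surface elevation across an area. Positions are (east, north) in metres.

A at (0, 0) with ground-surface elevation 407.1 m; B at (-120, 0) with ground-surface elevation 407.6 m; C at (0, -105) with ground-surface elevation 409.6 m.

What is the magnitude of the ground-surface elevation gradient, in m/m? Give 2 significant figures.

0.024 m/m

∂z/∂x = (407.6 − 407.1) / (-120 − 0) = -0.004167
∂z/∂y = (409.6 − 407.1) / (-105 − 0) = -0.02381
|∇f| = √(-0.004167² + -0.02381²) = 0.02417 m/m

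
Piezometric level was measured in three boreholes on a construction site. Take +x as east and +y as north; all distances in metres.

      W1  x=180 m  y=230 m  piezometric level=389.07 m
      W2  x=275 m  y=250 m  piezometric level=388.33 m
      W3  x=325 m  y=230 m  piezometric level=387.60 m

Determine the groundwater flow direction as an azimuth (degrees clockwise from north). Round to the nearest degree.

138°

Taking W1 as reference: W2−W1 = (95, 20, -0.74); W3−W1 = (145, 0, -1.47).
Solve a·Δx + b·Δy = Δh: det = 95·0 − 145·20 = -2900.
∂h/∂x = [(-0.74)·0 − (-1.47)·20] / -2900 = -0.01014
∂h/∂y = [95·(-1.47) − 145·(-0.74)] / -2900 = +0.01116
Flow direction (−∇h) has components (+0.01014 E, -0.01116 N).
Azimuth = atan2(E, N) = atan2(+0.01014, -0.01116) = 137.7° ≈ 138°.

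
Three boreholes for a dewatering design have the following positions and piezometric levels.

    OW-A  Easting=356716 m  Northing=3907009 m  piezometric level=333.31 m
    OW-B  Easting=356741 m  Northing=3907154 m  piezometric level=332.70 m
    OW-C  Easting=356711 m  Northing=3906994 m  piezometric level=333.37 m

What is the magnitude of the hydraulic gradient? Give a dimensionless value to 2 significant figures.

Differences from OW-A: to OW-B (Δx, Δy, Δh) = (25, 145, -0.61); to OW-C = (-5, -15, +0.06).
Solve a·Δx + b·Δy = Δh: det = 25·(-15) − (-5)·145 = 350.
∂h/∂x = [(-0.61)·(-15) − (+0.06)·145] / 350 = +0.001286
∂h/∂y = [25·(+0.06) − (-5)·(-0.61)] / 350 = -0.004429
|∇h| = √(0.001286² + -0.004429²) = 0.004612

0.0046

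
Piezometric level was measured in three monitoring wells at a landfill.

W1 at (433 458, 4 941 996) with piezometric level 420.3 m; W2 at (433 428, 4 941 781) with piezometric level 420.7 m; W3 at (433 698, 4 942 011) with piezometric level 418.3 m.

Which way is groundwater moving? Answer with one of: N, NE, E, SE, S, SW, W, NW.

Taking W1 as reference: W2−W1 = (-30, -215, +0.4); W3−W1 = (240, 15, -2.0).
Solve a·Δx + b·Δy = Δh: det = (-30)·15 − 240·(-215) = 51150.
∂h/∂x = [(+0.4)·15 − (-2.0)·(-215)] / 51150 = -0.008289
∂h/∂y = [(-30)·(-2.0) − 240·(+0.4)] / 51150 = -0.0007038
Flow = −∇h = (+0.008289 east, +0.0007038 north), which points east.

E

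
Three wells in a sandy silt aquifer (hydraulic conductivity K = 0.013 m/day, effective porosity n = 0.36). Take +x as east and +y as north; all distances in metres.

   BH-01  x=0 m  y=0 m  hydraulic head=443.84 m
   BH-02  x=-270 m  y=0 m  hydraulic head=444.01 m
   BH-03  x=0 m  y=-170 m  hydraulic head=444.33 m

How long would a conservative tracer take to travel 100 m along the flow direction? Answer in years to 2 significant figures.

2600 years

∂h/∂x = (444.01 − 443.84) / (-270 − 0) = -0.0006296
∂h/∂y = (444.33 − 443.84) / (-170 − 0) = -0.002882
|∇h| = √(-0.0006296² + -0.002882²) = 0.00295
Seepage velocity v = K·i/n = 0.013 × 0.00295 / 0.36 = 0.0001065 m/day.
t = 100 / 0.0001065 = 9.39e+05 days = 2.57e+03 years.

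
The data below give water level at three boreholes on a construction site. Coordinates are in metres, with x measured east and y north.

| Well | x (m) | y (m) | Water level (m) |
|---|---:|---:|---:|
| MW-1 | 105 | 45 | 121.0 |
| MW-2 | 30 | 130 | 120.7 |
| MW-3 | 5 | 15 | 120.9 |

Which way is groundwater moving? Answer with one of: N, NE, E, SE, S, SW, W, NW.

NW

Taking MW-1 as reference: MW-2−MW-1 = (-75, 85, -0.3); MW-3−MW-1 = (-100, -30, -0.1).
Solve a·Δx + b·Δy = Δh: det = (-75)·(-30) − (-100)·85 = 10750.
∂h/∂x = [(-0.3)·(-30) − (-0.1)·85] / 10750 = +0.001628
∂h/∂y = [(-75)·(-0.1) − (-100)·(-0.3)] / 10750 = -0.002093
Flow = −∇h = (-0.001628 east, +0.002093 north), which points northwest.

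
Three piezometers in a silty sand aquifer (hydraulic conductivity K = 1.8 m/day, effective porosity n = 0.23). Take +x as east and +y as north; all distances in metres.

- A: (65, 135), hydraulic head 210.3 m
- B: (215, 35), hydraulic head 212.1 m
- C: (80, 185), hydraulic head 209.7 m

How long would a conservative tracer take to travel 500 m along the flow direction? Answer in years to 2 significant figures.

Differences from A: to B (Δx, Δy, Δh) = (150, -100, +1.8); to C = (15, 50, -0.6).
Determinant of the coordinate differences = 150·50 − 15·(-100) = 9000.
∂h/∂x = [(+1.8)·50 − (-0.6)·(-100)] / 9000 = +0.003333
∂h/∂y = [150·(-0.6) − 15·(+1.8)] / 9000 = -0.01300
|∇h| = √(0.003333² + -0.01300²) = 0.01342
Seepage velocity v = K·i/n = 1.8 × 0.01342 / 0.23 = 0.105 m/day.
t = 500 / 0.105 = 4762 days = 13 years.

13 years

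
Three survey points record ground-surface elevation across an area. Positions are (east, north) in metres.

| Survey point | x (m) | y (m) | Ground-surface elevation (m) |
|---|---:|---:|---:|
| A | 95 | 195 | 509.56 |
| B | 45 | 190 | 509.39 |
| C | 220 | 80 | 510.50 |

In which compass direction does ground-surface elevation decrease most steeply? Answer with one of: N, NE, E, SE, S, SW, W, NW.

NW

With z = a·x + b·y + c and A as origin, the differences give:
  (-50)·a + (-5)·b = -0.17
  125·a + (-115)·b = +0.94
Eliminate b (×(-115) and ×(-5), subtract): 6375·a = 24.250 → a = ∂z/∂x = +0.003804
Back-substitute: b = ∂z/∂y = -0.004039.
Steepest decrease is along −∇f = (-0.003804 E, +0.004039 N) → northwest.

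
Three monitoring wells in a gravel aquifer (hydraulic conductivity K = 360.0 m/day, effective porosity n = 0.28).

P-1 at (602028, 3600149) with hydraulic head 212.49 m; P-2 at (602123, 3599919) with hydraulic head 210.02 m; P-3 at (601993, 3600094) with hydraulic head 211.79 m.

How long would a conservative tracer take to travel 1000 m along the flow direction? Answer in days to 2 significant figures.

With h = a·x + b·y + c and P-1 as origin, the differences give:
  95·a + (-230)·b = -2.47
  (-35)·a + (-55)·b = -0.70
Eliminate b (×(-55) and ×(-230), subtract): -13275·a = -25.150 → a = ∂h/∂x = +0.001895
Back-substitute: b = ∂h/∂y = +0.01152.
|∇h| = √(0.001895² + 0.01152²) = 0.01167
Seepage velocity v = K·i/n = 360.0 × 0.01167 / 0.28 = 15 m/day.
t = 1000 / 15 = 66.67 days.

67 days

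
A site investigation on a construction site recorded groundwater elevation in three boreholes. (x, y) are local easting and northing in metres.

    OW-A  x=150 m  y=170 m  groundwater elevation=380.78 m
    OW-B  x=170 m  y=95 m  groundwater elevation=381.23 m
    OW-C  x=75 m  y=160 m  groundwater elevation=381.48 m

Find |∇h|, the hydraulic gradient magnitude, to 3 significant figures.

0.0116

Taking OW-A as reference: OW-B−OW-A = (20, -75, +0.45); OW-C−OW-A = (-75, -10, +0.70).
Solve a·Δx + b·Δy = Δh: det = 20·(-10) − (-75)·(-75) = -5825.
∂h/∂x = [(+0.45)·(-10) − (+0.70)·(-75)] / -5825 = -0.008240
∂h/∂y = [20·(+0.70) − (-75)·(+0.45)] / -5825 = -0.008197
|∇h| = √(-0.008240² + -0.008197²) = 0.01162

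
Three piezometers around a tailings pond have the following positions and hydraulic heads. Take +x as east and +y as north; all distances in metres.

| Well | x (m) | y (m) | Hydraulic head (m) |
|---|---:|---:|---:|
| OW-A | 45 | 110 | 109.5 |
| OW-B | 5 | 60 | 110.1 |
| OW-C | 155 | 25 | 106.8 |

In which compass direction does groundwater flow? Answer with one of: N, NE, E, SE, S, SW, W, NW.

E

With h = a·x + b·y + c and OW-A as origin, the differences give:
  (-40)·a + (-50)·b = +0.6
  110·a + (-85)·b = -2.7
Eliminate b (×(-85) and ×(-50), subtract): 8900·a = -186.00 → a = ∂h/∂x = -0.02090
Back-substitute: b = ∂h/∂y = +0.004719.
Flow = −∇h = (+0.02090 east, -0.004719 north), which points east.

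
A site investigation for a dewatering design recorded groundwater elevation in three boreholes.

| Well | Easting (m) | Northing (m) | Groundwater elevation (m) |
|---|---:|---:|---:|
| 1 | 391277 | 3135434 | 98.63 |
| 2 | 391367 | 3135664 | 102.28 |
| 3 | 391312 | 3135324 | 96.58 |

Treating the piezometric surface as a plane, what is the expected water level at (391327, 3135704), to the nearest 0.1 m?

With h = a·x + b·y + c and 1 as origin, the differences give:
  90·a + 230·b = +3.65
  35·a + (-110)·b = -2.05
Eliminate b (×(-110) and ×230, subtract): -17950·a = 70.000 → a = ∂h/∂x = -0.003900
Back-substitute: b = ∂h/∂y = +0.01740.
h(391327, 3135704) = 98.63 + (-0.003900)·(50) + (+0.01740)·(270) = 98.63 -0.195 +4.697 = 103.132 m.

103.1 m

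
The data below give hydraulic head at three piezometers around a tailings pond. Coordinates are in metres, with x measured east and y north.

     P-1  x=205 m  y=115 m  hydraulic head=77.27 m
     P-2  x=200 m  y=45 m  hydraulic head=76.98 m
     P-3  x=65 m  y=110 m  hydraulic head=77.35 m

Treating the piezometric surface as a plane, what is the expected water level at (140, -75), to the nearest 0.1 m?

76.5 m

With h = a·x + b·y + c and P-1 as origin, the differences give:
  (-5)·a + (-70)·b = -0.29
  (-140)·a + (-5)·b = +0.08
Eliminate b (×(-5) and ×(-70), subtract): -9775·a = 7.050 → a = ∂h/∂x = -0.0007212
Back-substitute: b = ∂h/∂y = +0.004194.
h(140, -75) = 77.27 + (-0.0007212)·(-65) + (+0.004194)·(-190) = 77.27 +0.047 -0.797 = 76.520 m.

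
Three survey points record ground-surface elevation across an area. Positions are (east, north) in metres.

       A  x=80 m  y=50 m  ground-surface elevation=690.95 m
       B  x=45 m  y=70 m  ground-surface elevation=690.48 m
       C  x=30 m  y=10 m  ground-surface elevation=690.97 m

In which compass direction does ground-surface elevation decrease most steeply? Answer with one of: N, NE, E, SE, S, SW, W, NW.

NW

Differences from A: to B (Δx, Δy, Δh) = (-35, 20, -0.47); to C = (-50, -40, +0.02).
Solve a·Δx + b·Δy = Δz: det = (-35)·(-40) − (-50)·20 = 2400.
∂z/∂x = [(-0.47)·(-40) − (+0.02)·20] / 2400 = +0.007667
∂z/∂y = [(-35)·(+0.02) − (-50)·(-0.47)] / 2400 = -0.01008
Steepest decrease is along −∇f = (-0.007667 E, +0.01008 N) → northwest.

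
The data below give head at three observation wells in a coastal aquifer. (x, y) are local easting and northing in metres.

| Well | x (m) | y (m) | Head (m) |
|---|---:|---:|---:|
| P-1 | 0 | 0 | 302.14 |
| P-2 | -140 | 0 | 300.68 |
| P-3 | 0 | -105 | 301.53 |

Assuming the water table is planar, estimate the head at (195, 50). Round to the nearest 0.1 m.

∂h/∂x = (300.68 − 302.14) / (-140 − 0) = +0.01043
∂h/∂y = (301.53 − 302.14) / (-105 − 0) = +0.005810
h(195, 50) = 302.14 + (+0.01043)·(195) + (+0.005810)·(50) = 302.14 +2.034 +0.290 = 304.464 m.

304.5 m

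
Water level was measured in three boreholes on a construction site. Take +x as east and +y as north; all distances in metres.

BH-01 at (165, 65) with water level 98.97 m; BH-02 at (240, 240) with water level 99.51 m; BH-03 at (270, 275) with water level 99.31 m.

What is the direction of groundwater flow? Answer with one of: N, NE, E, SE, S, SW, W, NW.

Differences from BH-01: to BH-02 (Δx, Δy, Δh) = (75, 175, +0.54); to BH-03 = (105, 210, +0.34).
Solve a·Δx + b·Δy = Δh: det = 75·210 − 105·175 = -2625.
∂h/∂x = [(+0.54)·210 − (+0.34)·175] / -2625 = -0.02053
∂h/∂y = [75·(+0.34) − 105·(+0.54)] / -2625 = +0.01189
Flow = −∇h = (+0.02053 east, -0.01189 north), which points southeast.

SE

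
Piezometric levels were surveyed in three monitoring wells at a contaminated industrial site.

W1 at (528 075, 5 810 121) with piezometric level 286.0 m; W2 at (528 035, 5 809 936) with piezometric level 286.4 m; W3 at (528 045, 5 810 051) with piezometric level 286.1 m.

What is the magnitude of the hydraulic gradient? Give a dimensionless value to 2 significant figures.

With h = a·x + b·y + c and W1 as origin, the differences give:
  (-40)·a + (-185)·b = +0.4
  (-30)·a + (-70)·b = +0.1
Eliminate b (×(-70) and ×(-185), subtract): -2750·a = -9.50 → a = ∂h/∂x = +0.003455
Back-substitute: b = ∂h/∂y = -0.002909.
|∇h| = √(0.003455² + -0.002909²) = 0.004517

0.0045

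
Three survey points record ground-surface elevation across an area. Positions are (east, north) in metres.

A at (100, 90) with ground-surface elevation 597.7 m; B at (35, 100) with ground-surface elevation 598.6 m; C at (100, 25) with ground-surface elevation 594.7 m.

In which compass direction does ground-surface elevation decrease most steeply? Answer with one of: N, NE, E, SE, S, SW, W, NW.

Differences from A: to B (Δx, Δy, Δh) = (-65, 10, +0.9); to C = (0, -65, -3.0).
Solve a·Δx + b·Δy = Δz: det = (-65)·(-65) − 0·10 = 4225.
∂z/∂x = [(+0.9)·(-65) − (-3.0)·10] / 4225 = -0.006746
∂z/∂y = [(-65)·(-3.0) − 0·(+0.9)] / 4225 = +0.04615
Steepest decrease is along −∇f = (+0.006746 E, -0.04615 N) → south.

S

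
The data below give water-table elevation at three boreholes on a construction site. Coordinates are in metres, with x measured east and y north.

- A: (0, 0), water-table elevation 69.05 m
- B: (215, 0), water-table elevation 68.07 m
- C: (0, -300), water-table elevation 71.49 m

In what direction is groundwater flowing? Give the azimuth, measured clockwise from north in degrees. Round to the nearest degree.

∂h/∂x = (68.07 − 69.05) / (215 − 0) = -0.004558
∂h/∂y = (71.49 − 69.05) / (-300 − 0) = -0.008133
Flow direction (−∇h) has components (+0.004558 E, +0.008133 N).
Azimuth = atan2(E, N) = atan2(+0.004558, +0.008133) = 29.3° ≈ 029°.

029°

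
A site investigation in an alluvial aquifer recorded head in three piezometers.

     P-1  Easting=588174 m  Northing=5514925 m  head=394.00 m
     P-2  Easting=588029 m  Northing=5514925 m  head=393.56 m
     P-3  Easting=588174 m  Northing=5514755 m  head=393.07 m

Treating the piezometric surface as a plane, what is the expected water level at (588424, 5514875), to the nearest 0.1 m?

∂h/∂x = (393.56 − 394.00) / (588029 − 588174) = +0.003034
∂h/∂y = (393.07 − 394.00) / (5514755 − 5514925) = +0.005471
h(588424, 5514875) = 394.00 + (+0.003034)·(250) + (+0.005471)·(-50) = 394.00 +0.759 -0.274 = 394.485 m.

394.5 m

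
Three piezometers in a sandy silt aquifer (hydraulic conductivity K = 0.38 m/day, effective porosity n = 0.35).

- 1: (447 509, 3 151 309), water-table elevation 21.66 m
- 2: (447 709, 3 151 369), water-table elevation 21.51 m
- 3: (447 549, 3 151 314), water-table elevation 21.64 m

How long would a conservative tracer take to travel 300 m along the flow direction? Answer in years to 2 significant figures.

Taking 1 as reference: 2−1 = (200, 60, -0.15); 3−1 = (40, 5, -0.02).
Solve a·Δx + b·Δy = Δh: det = 200·5 − 40·60 = -1400.
∂h/∂x = [(-0.15)·5 − (-0.02)·60] / -1400 = -0.0003214
∂h/∂y = [200·(-0.02) − 40·(-0.15)] / -1400 = -0.001429
|∇h| = √(-0.0003214² + -0.001429²) = 0.001465
Seepage velocity v = K·i/n = 0.38 × 0.001465 / 0.35 = 0.001591 m/day.
t = 300 / 0.001591 = 1.886e+05 days = 516 years.

520 years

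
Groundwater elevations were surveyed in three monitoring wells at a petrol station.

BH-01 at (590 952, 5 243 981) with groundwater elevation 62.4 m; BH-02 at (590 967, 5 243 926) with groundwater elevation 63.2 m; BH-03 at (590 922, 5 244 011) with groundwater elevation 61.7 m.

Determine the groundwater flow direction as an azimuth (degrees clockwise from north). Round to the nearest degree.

313°

Taking BH-01 as reference: BH-02−BH-01 = (15, -55, +0.8); BH-03−BH-01 = (-30, 30, -0.7).
Solve a·Δx + b·Δy = Δh: det = 15·30 − (-30)·(-55) = -1200.
∂h/∂x = [(+0.8)·30 − (-0.7)·(-55)] / -1200 = +0.01208
∂h/∂y = [15·(-0.7) − (-30)·(+0.8)] / -1200 = -0.01125
Flow direction (−∇h) has components (-0.01208 E, +0.01125 N).
Azimuth = atan2(E, N) = atan2(-0.01208, +0.01125) = 313.0° ≈ 313°.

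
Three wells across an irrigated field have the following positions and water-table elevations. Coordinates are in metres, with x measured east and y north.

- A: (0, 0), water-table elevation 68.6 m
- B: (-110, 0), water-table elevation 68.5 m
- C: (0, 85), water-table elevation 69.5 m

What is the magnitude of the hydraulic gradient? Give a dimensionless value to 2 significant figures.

0.011

∂h/∂x = (68.5 − 68.6) / (-110 − 0) = +0.0009091
∂h/∂y = (69.5 − 68.6) / (85 − 0) = +0.01059
|∇h| = √(0.0009091² + 0.01059²) = 0.01063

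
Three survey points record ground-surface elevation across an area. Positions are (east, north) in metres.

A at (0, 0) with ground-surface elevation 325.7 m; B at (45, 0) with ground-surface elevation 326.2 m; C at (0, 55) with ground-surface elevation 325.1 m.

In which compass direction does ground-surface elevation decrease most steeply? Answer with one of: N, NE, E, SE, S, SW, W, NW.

NW

∂z/∂x = (326.2 − 325.7) / (45 − 0) = +0.01111
∂z/∂y = (325.1 − 325.7) / (55 − 0) = -0.01091
Steepest decrease is along −∇f = (-0.01111 E, +0.01091 N) → northwest.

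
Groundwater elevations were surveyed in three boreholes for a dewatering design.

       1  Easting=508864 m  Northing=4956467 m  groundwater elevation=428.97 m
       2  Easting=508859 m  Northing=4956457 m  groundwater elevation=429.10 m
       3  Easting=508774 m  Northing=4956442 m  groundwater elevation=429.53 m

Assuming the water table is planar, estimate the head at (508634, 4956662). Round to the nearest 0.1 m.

427.4 m

Three-point gradient (reference 1): Δ to 2 = (-5, -10, +0.13), Δ to 3 = (-90, -25, +0.56).
∂h/∂x = -0.003032, ∂h/∂y = -0.01148 (det = -775).
h(508634, 4956662) = 428.97 + (-0.003032)·(-230) + (-0.01148)·(195) = 428.97 +0.697 -2.239 = 427.428 m.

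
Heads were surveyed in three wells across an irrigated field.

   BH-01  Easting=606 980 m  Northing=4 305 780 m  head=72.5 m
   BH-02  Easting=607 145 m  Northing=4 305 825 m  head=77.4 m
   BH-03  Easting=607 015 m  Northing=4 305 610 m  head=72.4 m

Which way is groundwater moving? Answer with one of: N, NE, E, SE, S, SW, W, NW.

Three-point gradient (reference BH-01): Δ to BH-02 = (165, 45, +4.9), Δ to BH-03 = (35, -170, -0.1).
∂h/∂x = +0.02797, ∂h/∂y = +0.006346 (det = -29625).
Flow = −∇h = (-0.02797 east, -0.006346 north), which points west.

W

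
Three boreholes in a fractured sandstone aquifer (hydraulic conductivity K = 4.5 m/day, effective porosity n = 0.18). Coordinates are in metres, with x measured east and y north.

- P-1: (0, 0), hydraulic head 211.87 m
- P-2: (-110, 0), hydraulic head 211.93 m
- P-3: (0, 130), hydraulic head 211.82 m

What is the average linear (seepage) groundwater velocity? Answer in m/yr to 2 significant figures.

6.1 m/yr

∂h/∂x = (211.93 − 211.87) / (-110 − 0) = -0.0005455
∂h/∂y = (211.82 − 211.87) / (130 − 0) = -0.0003846
|∇h| = √(-0.0005455² + -0.0003846²) = 0.0006674
Seepage velocity v = K·i/n = 4.5 × 0.0006674 / 0.18 = 0.01669 m/day = 6.096 m/yr.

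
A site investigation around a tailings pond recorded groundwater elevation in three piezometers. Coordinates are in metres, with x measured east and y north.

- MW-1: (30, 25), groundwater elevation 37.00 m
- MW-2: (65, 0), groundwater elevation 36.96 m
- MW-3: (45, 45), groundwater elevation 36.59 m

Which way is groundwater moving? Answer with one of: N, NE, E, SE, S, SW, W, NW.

NE

With h = a·x + b·y + c and MW-1 as origin, the differences give:
  35·a + (-25)·b = -0.04
  15·a + 20·b = -0.41
Eliminate b (×20 and ×(-25), subtract): 1075·a = -11.050 → a = ∂h/∂x = -0.01028
Back-substitute: b = ∂h/∂y = -0.01279.
Flow = −∇h = (+0.01028 east, +0.01279 north), which points northeast.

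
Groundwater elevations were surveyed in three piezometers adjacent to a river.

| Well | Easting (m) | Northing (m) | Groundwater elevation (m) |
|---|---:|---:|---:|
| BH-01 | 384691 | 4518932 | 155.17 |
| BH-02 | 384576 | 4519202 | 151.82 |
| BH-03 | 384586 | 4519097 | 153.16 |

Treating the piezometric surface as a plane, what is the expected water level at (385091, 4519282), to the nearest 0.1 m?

Differences from BH-01: to BH-02 (Δx, Δy, Δh) = (-115, 270, -3.35); to BH-03 = (-105, 165, -2.01).
Determinant of the coordinate differences = (-115)·165 − (-105)·270 = 9375.
∂h/∂x = [(-3.35)·165 − (-2.01)·270] / 9375 = -0.001072
∂h/∂y = [(-115)·(-2.01) − (-105)·(-3.35)] / 9375 = -0.01286
h(385091, 4519282) = 155.17 + (-0.001072)·(400) + (-0.01286)·(350) = 155.17 -0.429 -4.502 = 150.239 m.

150.2 m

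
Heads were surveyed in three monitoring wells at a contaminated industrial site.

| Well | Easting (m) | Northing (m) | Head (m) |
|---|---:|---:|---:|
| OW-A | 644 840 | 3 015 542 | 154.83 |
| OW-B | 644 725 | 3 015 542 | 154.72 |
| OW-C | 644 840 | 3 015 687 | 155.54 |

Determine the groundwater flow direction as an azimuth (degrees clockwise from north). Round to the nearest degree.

∂h/∂x = (154.72 − 154.83) / (644725 − 644840) = +0.0009565
∂h/∂y = (155.54 − 154.83) / (3015687 − 3015542) = +0.004897
Flow direction (−∇h) has components (-0.0009565 E, -0.004897 N).
Azimuth = atan2(E, N) = atan2(-0.0009565, -0.004897) = 191.1° ≈ 191°.

191°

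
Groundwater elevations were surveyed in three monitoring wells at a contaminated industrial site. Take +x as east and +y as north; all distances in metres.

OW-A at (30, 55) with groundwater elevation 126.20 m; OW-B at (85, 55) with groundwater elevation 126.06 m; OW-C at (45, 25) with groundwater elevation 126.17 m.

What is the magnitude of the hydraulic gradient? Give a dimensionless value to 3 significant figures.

Differences from OW-A: to OW-B (Δx, Δy, Δh) = (55, 0, -0.14); to OW-C = (15, -30, -0.03).
Determinant of the coordinate differences = 55·(-30) − 15·0 = -1650.
∂h/∂x = [(-0.14)·(-30) − (-0.03)·0] / -1650 = -0.002545
∂h/∂y = [55·(-0.03) − 15·(-0.14)] / -1650 = -0.0002727
|∇h| = √(-0.002545² + -0.0002727²) = 0.00256

0.00256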